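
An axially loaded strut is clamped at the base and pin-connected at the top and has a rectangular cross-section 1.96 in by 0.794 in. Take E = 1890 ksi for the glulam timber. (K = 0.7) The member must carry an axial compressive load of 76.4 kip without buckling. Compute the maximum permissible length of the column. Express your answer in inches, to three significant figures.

Buckling occurs about the weak axis: I_min = h·b³/12 with b = 0.794 in (the shorter side).
I_min = 1.96×0.794³/12 = 8.176×10^-2 in⁴
At the buckling limit P_cr = P = 7.640×10^4 lb
From P_cr = π²EI/(K·L)²:  L = (1/K)·√(π²EI/P_cr) = (1/0.7)·√(π²×1.89×10^6×8.176×10^-2/7.640×10^4)
L = 6.38 in

L_max ≈ 6.38 in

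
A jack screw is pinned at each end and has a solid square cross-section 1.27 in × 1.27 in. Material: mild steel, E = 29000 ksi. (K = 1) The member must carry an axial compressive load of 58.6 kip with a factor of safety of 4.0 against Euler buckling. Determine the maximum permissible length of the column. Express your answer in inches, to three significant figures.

I = a⁴/12 = 1.27⁴/12 = 0.2168 in⁴
Required critical load P_cr = n·P = 4.0 × 58.6 = 234.4 kip = 2.344×10^5 lb
From P_cr = π²EI/(K·L)²:  L = (1/K)·√(π²EI/P_cr) = (1/1)·√(π²×2.90×10^7×0.2168/2.344×10^5)
L = 16.3 in

L_max ≈ 16.3 in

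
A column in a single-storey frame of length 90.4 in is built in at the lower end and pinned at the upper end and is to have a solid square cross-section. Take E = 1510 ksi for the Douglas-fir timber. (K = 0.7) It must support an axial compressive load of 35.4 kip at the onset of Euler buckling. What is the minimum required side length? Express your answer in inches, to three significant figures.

L_e = K·L = 0.7 × 90.4 = 63.28 in
Required I = P_cr·L_e²/(π²E) = 3.540×10^4 × 63.28² / (π² × 1.51×10^6) = 9.512 in⁴
Solid square: I = a⁴/12  ⇒  a = (12I)^(1/4) = (12×9.512)^(1/4) = 3.27 in

a ≈ 3.27 in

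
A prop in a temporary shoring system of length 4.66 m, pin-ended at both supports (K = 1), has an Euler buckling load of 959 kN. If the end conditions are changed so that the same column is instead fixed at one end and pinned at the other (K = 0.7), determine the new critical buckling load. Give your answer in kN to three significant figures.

P_cr ∝ 1/K², so P_cr,new = P_cr,old × (K_old/K_new)² = 959 × (1/0.7)²
= 959 × 2.041 = 1960 kN

P_cr ≈ 1960 kN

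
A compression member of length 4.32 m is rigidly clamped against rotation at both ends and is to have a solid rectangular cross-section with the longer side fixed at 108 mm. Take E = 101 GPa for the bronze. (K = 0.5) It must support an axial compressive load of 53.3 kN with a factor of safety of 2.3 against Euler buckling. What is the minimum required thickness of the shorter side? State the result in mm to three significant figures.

b ≈ 39.9 mm

Required P_cr = n·P = 2.3 × 53.3 = 122.6 kN
L_e = K·L = 0.5 × 4.32 = 2.160 m
Required I = P_cr·L_e²/(π²E) = 1.226×10^5 × 2.160² / (π² × 1.01×10^11) = 5.738×10^-7 m⁴
I_req = 5.738×10^5 mm⁴
Rectangle, weak axis: I_min = h·b³/12 with h = 108 mm fixed  ⇒  b = (12I/h)^(1/3) = 39.9 mm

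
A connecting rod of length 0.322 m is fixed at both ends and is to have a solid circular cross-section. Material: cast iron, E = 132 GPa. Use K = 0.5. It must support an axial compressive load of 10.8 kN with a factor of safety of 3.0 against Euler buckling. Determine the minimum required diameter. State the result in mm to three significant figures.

d ≈ 10.7 mm

Required P_cr = n·P = 3.0 × 10.8 = 32.40 kN
L_e = K·L = 0.5 × 0.322 = 0.1610 m
Required I = P_cr·L_e²/(π²E) = 3.240×10^4 × 0.1610² / (π² × 1.32×10^11) = 6.446×10^-10 m⁴
I_req = 644.6 mm⁴
Solid circle: I = πd⁴/64  ⇒  d = (64I/π)^(1/4) = (64×644.6/π)^(1/4) = 10.7 mm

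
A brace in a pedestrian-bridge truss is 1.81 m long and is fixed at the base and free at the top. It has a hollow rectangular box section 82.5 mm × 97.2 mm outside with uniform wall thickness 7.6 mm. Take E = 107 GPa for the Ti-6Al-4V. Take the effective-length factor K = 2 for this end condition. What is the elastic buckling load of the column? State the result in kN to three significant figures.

Inner dimensions: h_i = 97.2 − 2×7.6 = 82.00 mm, b_i = 82.5 − 2×7.6 = 67.30 mm
Weak-axis I_min = (h_o·b_o³ − h_i·b_i³)/12 with b_o = 82.5, b_i = 67.30 mm (shorter outer/inner sides).
I_min = (97.2×82.5³ − 82.00×67.30³)/12 = 2.465×10^6 mm⁴
I = 2.465×10^6 mm⁴ = 2.465×10^-6 m⁴
Effective length L_e = K·L = 2 × 1.81 = 3.620 m
P_cr = π²EI / L_e² = π² × 107×10⁹ × 2.465×10^-6 / 3.620² = 1.987×10^5 N

P_cr ≈ 199 kN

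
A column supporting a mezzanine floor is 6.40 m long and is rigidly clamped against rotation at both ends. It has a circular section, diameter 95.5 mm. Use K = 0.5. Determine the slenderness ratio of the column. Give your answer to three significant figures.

λ ≈ 134

For a solid circle r = d/4 = 95.5/4 = 23.88 mm
L_e = K·L = 0.5 × 6.40 m = 3.200 m = 3200.0 mm
λ = L_e / r_min = 3200.0 / 23.88 = 134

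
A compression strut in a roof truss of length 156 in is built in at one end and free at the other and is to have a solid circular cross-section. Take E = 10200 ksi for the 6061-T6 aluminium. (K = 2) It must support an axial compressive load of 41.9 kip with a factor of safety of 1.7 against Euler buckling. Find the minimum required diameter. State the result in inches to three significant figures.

d ≈ 6.12 in

Required P_cr = n·P = 1.7 × 41.9 = 71.23 kip
L_e = K·L = 2 × 156 = 312.0 in
Required I = P_cr·L_e²/(π²E) = 7.123×10^4 × 312.0² / (π² × 1.02×10^7) = 68.88 in⁴
Solid circle: I = πd⁴/64  ⇒  d = (64I/π)^(1/4) = (64×68.88/π)^(1/4) = 6.12 in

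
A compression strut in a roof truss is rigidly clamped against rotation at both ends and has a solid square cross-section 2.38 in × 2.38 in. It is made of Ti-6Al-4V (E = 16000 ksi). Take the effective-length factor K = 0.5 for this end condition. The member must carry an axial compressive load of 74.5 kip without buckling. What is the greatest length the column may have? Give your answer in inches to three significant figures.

I = a⁴/12 = 2.38⁴/12 = 2.674 in⁴
At the buckling limit P_cr = P = 7.450×10^4 lb
From P_cr = π²EI/(K·L)²:  L = (1/K)·√(π²EI/P_cr) = (1/0.5)·√(π²×1.60×10^7×2.674/7.450×10^4)
L = 151 in

L_max ≈ 151 in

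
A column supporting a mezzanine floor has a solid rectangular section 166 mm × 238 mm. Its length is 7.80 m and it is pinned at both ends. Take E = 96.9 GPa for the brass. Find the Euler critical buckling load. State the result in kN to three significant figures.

Buckling occurs about the weak axis: I_min = h·b³/12 with b = 166 mm (the shorter side).
I_min = 238×166³/12 = 9.072×10^7 mm⁴
I = 9.072×10^7 mm⁴ = 9.072×10^-5 m⁴
Effective length L_e = K·L = 1 × 7.80 = 7.800 m
P_cr = π²EI / L_e² = π² × 96.9×10⁹ × 9.072×10^-5 / 7.800² = 1.426×10^6 N

P_cr ≈ 1430 kN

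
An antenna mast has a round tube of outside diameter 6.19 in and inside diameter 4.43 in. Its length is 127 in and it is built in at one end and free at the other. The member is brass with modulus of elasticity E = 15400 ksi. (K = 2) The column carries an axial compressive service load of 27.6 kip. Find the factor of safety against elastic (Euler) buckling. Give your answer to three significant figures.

d_o = 6.19 in, d_i = 4.43 in
I = π(d_o⁴ − d_i⁴)/64 = π(6.19⁴ − 4.430⁴)/64 = 53.16 in⁴
Effective length L_e = K·L = 2 × 127 = 254.0 in
P_cr = π²EI / L_e² = π² × 15400×10³ × 53.16 / 254.0² = 1.252×10^5 lb
Factor of safety n = P_cr / P = 125.24 / 27.6 = 4.54

n ≈ 4.54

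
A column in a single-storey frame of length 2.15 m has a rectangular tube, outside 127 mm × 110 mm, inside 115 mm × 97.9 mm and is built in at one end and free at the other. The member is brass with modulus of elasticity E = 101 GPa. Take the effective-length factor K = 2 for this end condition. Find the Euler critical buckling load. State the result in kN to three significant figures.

Weak-axis I_min = (h_o·b_o³ − h_i·b_i³)/12 with b_o = 110, b_i = 97.90 mm (shorter outer/inner sides).
I_min = (127×110³ − 115.0×97.90³)/12 = 5.094×10^6 mm⁴
I = 5.094×10^6 mm⁴ = 5.094×10^-6 m⁴
Effective length L_e = K·L = 2 × 2.15 = 4.300 m
P_cr = π²EI / L_e² = π² × 101×10⁹ × 5.094×10^-6 / 4.300² = 2.746×10^5 N

P_cr ≈ 275 kN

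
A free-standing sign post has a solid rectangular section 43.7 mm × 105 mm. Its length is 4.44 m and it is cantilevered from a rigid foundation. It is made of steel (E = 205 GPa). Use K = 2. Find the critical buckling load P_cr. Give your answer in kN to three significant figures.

Buckling occurs about the weak axis: I_min = h·b³/12 with b = 43.7 mm (the shorter side).
I_min = 105×43.7³/12 = 7.302×10^5 mm⁴
I = 7.302×10^5 mm⁴ = 7.302×10^-7 m⁴
Effective length L_e = K·L = 2 × 4.44 = 8.880 m
P_cr = π²EI / L_e² = π² × 205×10⁹ × 7.302×10^-7 / 8.880² = 1.874×10^4 N

P_cr ≈ 18.7 kN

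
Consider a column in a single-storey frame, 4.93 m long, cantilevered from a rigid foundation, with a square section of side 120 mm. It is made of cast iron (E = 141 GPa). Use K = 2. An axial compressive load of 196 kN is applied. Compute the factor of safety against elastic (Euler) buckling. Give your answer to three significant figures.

n ≈ 1.26

I = a⁴/12 = 120⁴/12 = 1.728×10^7 mm⁴
I = 1.728×10^7 mm⁴ = 1.728×10^-5 m⁴
Effective length L_e = K·L = 2 × 4.93 = 9.860 m
P_cr = π²EI / L_e² = π² × 141×10⁹ × 1.728×10^-5 / 9.860² = 2.473×10^5 N
Factor of safety n = P_cr / P = 247.35 / 196 = 1.26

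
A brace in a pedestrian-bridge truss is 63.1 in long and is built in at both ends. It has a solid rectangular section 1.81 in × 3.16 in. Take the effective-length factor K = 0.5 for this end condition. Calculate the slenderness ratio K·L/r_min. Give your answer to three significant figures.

For a rectangle r_min = b/√12 = 1.81/√12 = 0.5225 in
L_e = K·L = 0.5 × 63.1 = 31.55 in
λ = L_e / r_min = 31.550 / 0.5225 = 60.4

λ ≈ 60.4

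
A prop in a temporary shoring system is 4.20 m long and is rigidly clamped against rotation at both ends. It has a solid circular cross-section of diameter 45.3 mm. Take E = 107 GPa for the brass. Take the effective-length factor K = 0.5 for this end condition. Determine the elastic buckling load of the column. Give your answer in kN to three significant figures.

P_cr ≈ 49.5 kN

I = πd⁴/64 = π×45.3⁴/64 = 2.067×10^5 mm⁴
I = 2.067×10^5 mm⁴ = 2.067×10^-7 m⁴
Effective length L_e = K·L = 0.5 × 4.20 = 2.100 m
P_cr = π²EI / L_e² = π² × 107×10⁹ × 2.067×10^-7 / 2.100² = 4.950×10^4 N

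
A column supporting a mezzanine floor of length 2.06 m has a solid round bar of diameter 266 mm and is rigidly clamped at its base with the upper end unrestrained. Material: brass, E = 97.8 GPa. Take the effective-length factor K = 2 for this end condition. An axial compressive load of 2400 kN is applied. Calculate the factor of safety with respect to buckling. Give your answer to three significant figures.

n ≈ 5.82

I = πd⁴/64 = π×266⁴/64 = 2.458×10^8 mm⁴
I = 2.458×10^8 mm⁴ = 2.458×10^-4 m⁴
Effective length L_e = K·L = 2 × 2.06 = 4.120 m
P_cr = π²EI / L_e² = π² × 97.8×10⁹ × 2.458×10^-4 / 4.120² = 1.397×10^7 N
Factor of safety n = P_cr / P = 13975 / 2400 = 5.82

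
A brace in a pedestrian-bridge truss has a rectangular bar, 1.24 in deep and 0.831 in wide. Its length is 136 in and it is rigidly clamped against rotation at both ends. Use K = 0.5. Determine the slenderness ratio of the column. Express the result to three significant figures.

For a rectangle r_min = b/√12 = 0.831/√12 = 0.2399 in
L_e = K·L = 0.5 × 136 = 68.00 in
λ = L_e / r_min = 68.000 / 0.2399 = 283

λ ≈ 283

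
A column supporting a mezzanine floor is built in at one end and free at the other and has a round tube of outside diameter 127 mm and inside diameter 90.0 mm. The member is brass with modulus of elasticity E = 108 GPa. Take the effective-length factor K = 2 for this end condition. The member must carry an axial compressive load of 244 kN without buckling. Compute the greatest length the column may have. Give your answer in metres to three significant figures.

L_max ≈ 3.23 m

d_o = 127 mm, d_i = 90.0 mm
I = π(d_o⁴ − d_i⁴)/64 = π(127⁴ − 90.00⁴)/64 = 9.549×10^6 mm⁴
I = 9.549×10^-6 m⁴
At the buckling limit P_cr = P = 2.440×10^5 N
From P_cr = π²EI/(K·L)²:  L = (1/K)·√(π²EI/P_cr) = (1/2)·√(π²×1.08×10^11×9.549×10^-6/2.440×10^5)
L = 3.23 m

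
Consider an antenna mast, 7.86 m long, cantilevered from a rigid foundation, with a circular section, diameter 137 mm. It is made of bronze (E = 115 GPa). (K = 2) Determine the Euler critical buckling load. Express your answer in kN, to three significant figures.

P_cr ≈ 79.4 kN

I = πd⁴/64 = π×137⁴/64 = 1.729×10^7 mm⁴
I = 1.729×10^7 mm⁴ = 1.729×10^-5 m⁴
Effective length L_e = K·L = 2 × 7.86 = 15.72 m
P_cr = π²EI / L_e² = π² × 115×10⁹ × 1.729×10^-5 / 15.72² = 7.942×10^4 N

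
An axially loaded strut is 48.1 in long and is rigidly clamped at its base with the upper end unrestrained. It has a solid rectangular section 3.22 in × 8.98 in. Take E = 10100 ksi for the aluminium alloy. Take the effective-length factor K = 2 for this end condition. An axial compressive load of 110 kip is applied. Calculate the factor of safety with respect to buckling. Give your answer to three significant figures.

Buckling occurs about the weak axis: I_min = h·b³/12 with b = 3.22 in (the shorter side).
I_min = 8.98×3.22³/12 = 24.98 in⁴
Effective length L_e = K·L = 2 × 48.1 = 96.20 in
P_cr = π²EI / L_e² = π² × 10100×10³ × 24.98 / 96.20² = 2.691×10^5 lb
Factor of safety n = P_cr / P = 269.11 / 110 = 2.45

n ≈ 2.45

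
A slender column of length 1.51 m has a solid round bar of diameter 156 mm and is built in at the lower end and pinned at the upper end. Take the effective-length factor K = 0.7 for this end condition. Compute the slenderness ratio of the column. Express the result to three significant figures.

For a solid circle r = d/4 = 156/4 = 39.00 mm
L_e = K·L = 0.7 × 1.51 m = 1.057 m = 1057.0 mm
λ = L_e / r_min = 1057.0 / 39.00 = 27.1

λ ≈ 27.1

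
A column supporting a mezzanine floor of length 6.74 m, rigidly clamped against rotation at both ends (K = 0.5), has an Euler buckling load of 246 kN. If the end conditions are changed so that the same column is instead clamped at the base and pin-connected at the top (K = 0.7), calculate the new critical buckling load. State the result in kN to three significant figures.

P_cr ∝ 1/K², so P_cr,new = P_cr,old × (K_old/K_new)² = 246 × (0.5/0.7)²
= 246 × 0.5102 = 126 kN

P_cr ≈ 126 kN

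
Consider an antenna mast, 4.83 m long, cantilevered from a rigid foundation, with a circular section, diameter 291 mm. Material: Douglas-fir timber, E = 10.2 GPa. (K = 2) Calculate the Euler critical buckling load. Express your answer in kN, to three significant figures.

P_cr ≈ 380 kN

I = πd⁴/64 = π×291⁴/64 = 3.520×10^8 mm⁴
I = 3.520×10^8 mm⁴ = 3.520×10^-4 m⁴
Effective length L_e = K·L = 2 × 4.83 = 9.660 m
P_cr = π²EI / L_e² = π² × 10.2×10⁹ × 3.520×10^-4 / 9.660² = 3.797×10^5 N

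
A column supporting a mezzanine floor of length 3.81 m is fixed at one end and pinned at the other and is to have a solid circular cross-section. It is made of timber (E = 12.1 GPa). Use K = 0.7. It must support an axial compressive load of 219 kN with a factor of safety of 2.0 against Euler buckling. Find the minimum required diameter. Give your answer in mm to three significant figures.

d ≈ 152 mm

Required P_cr = n·P = 2.0 × 219 = 438.0 kN
L_e = K·L = 0.7 × 3.81 = 2.667 m
Required I = P_cr·L_e²/(π²E) = 4.380×10^5 × 2.667² / (π² × 1.21×10^10) = 2.609×10^-5 m⁴
I_req = 2.609×10^7 mm⁴
Solid circle: I = πd⁴/64  ⇒  d = (64I/π)^(1/4) = (64×2.609×10^7/π)^(1/4) = 152 mm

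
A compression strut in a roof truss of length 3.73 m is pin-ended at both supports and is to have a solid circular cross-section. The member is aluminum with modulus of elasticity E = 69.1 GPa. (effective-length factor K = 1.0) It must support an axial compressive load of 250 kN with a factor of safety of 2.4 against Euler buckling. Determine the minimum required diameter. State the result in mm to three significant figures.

d ≈ 126 mm

Required P_cr = n·P = 2.4 × 250 = 600.0 kN
L_e = K·L = 1 × 3.73 = 3.730 m
Required I = P_cr·L_e²/(π²E) = 6.000×10^5 × 3.730² / (π² × 6.91×10^10) = 1.224×10^-5 m⁴
I_req = 1.224×10^7 mm⁴
Solid circle: I = πd⁴/64  ⇒  d = (64I/π)^(1/4) = (64×1.224×10^7/π)^(1/4) = 126 mm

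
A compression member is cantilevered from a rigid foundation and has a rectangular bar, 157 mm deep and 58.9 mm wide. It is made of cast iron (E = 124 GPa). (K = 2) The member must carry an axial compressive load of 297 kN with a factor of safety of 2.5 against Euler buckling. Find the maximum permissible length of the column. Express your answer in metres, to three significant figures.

L_max ≈ 1.05 m

Buckling occurs about the weak axis: I_min = h·b³/12 with b = 58.9 mm (the shorter side).
I_min = 157×58.9³/12 = 2.673×10^6 mm⁴
I = 2.673×10^-6 m⁴
Required critical load P_cr = n·P = 2.5 × 297 = 742.5 kN = 7.425×10^5 N
From P_cr = π²EI/(K·L)²:  L = (1/K)·√(π²EI/P_cr) = (1/2)·√(π²×1.24×10^11×2.673×10^-6/7.425×10^5)
L = 1.05 m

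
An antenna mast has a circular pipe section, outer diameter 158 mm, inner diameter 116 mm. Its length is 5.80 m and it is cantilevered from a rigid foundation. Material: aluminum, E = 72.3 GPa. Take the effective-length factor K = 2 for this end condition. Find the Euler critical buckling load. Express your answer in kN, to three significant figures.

d_o = 158 mm, d_i = 116 mm
I = π(d_o⁴ − d_i⁴)/64 = π(158⁴ − 116.0⁴)/64 = 2.170×10^7 mm⁴
I = 2.170×10^7 mm⁴ = 2.170×10^-5 m⁴
Effective length L_e = K·L = 2 × 5.80 = 11.60 m
P_cr = π²EI / L_e² = π² × 72.3×10⁹ × 2.170×10^-5 / 11.60² = 1.151×10^5 N

P_cr ≈ 115 kN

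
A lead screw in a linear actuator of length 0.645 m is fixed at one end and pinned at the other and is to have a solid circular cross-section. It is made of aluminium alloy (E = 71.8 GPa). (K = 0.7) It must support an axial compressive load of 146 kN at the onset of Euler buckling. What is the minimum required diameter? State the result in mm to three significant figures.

d ≈ 30.4 mm

L_e = K·L = 0.7 × 0.645 = 0.4515 m
Required I = P_cr·L_e²/(π²E) = 1.460×10^5 × 0.4515² / (π² × 7.18×10^10) = 4.200×10^-8 m⁴
I_req = 4.200×10^4 mm⁴
Solid circle: I = πd⁴/64  ⇒  d = (64I/π)^(1/4) = (64×4.200×10^4/π)^(1/4) = 30.4 mm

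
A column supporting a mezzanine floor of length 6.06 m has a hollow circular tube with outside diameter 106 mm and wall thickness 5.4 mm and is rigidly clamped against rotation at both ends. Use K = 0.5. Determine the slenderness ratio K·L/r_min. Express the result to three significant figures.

λ ≈ 85.1

Inner diameter d_i = 106 − 2×5.4 = 95.20 mm
I = π(d_o⁴ − d_i⁴)/64 = π(106⁴ − 95.20⁴)/64 = 2.165×10^6 mm⁴
A = 1.707×10^3 mm²;  r_min = √(I/A) = √(2.165×10^6/1.707×10^3) = 35.62 mm
L_e = K·L = 0.5 × 6.06 m = 3.030 m = 3030.0 mm
λ = L_e / r_min = 3030.0 / 35.62 = 85.1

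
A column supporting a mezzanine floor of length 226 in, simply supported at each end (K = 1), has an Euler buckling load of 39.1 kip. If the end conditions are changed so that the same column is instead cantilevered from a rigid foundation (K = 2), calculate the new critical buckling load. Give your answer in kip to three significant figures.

P_cr ∝ 1/K², so P_cr,new = P_cr,old × (K_old/K_new)² = 39.1 × (1/2)²
= 39.1 × 0.2500 = 9.78 kip

P_cr ≈ 9.78 kip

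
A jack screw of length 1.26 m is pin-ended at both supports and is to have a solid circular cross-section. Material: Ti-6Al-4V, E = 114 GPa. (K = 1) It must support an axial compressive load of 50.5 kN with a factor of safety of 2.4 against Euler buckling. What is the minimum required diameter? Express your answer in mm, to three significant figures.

d ≈ 43.2 mm

Required P_cr = n·P = 2.4 × 50.5 = 121.2 kN
L_e = K·L = 1 × 1.26 = 1.260 m
Required I = P_cr·L_e²/(π²E) = 1.212×10^5 × 1.260² / (π² × 1.14×10^11) = 1.710×10^-7 m⁴
I_req = 1.710×10^5 mm⁴
Solid circle: I = πd⁴/64  ⇒  d = (64I/π)^(1/4) = (64×1.710×10^5/π)^(1/4) = 43.2 mm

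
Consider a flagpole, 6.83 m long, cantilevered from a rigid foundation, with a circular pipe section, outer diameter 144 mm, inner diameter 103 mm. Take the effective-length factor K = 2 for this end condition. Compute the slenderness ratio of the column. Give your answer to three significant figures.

d_o = 144 mm, d_i = 103 mm
I = π(d_o⁴ − d_i⁴)/64 = π(144⁴ − 103.0⁴)/64 = 1.558×10^7 mm⁴
A = 7.954×10^3 mm²;  r_min = √(I/A) = √(1.558×10^7/7.954×10^3) = 44.26 mm
L_e = K·L = 2 × 6.83 m = 13.66 m = 13660 mm
λ = L_e / r_min = 13660 / 44.26 = 309

λ ≈ 309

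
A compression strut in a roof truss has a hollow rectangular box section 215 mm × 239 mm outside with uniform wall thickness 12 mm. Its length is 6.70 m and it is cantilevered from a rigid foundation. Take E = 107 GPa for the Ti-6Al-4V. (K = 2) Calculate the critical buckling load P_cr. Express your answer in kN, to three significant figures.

P_cr ≈ 430 kN

Inner dimensions: h_i = 239 − 2×12 = 215.0 mm, b_i = 215 − 2×12 = 191.0 mm
Weak-axis I_min = (h_o·b_o³ − h_i·b_i³)/12 with b_o = 215, b_i = 191.0 mm (shorter outer/inner sides).
I_min = (239×215³ − 215.0×191.0³)/12 = 7.310×10^7 mm⁴
I = 7.310×10^7 mm⁴ = 7.310×10^-5 m⁴
Effective length L_e = K·L = 2 × 6.70 = 13.40 m
P_cr = π²EI / L_e² = π² × 107×10⁹ × 7.310×10^-5 / 13.40² = 4.299×10^5 N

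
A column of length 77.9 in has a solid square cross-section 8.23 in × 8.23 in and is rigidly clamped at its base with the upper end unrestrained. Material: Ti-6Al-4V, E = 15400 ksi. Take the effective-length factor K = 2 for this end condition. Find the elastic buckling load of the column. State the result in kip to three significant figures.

P_cr ≈ 2390 kip

I = a⁴/12 = 8.23⁴/12 = 382.3 in⁴
Effective length L_e = K·L = 2 × 77.9 = 155.8 in
P_cr = π²EI / L_e² = π² × 15400×10³ × 382.3 / 155.8² = 2.394×10^6 lb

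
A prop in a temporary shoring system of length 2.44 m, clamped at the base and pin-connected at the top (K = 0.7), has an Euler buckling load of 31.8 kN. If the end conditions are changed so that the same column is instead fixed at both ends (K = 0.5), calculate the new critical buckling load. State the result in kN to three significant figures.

P_cr ≈ 62.3 kN

P_cr ∝ 1/K², so P_cr,new = P_cr,old × (K_old/K_new)² = 31.8 × (0.7/0.5)²
= 31.8 × 1.960 = 62.3 kN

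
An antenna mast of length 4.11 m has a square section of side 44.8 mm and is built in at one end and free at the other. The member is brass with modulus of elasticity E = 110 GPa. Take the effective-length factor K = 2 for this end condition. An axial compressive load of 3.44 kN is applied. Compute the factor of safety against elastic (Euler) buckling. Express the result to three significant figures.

I = a⁴/12 = 44.8⁴/12 = 3.357×10^5 mm⁴
I = 3.357×10^5 mm⁴ = 3.357×10^-7 m⁴
Effective length L_e = K·L = 2 × 4.11 = 8.220 m
P_cr = π²EI / L_e² = π² × 110×10⁹ × 3.357×10^-7 / 8.220² = 5.394×10^3 N
Factor of safety n = P_cr / P = 5.3936 / 3.44 = 1.57

n ≈ 1.57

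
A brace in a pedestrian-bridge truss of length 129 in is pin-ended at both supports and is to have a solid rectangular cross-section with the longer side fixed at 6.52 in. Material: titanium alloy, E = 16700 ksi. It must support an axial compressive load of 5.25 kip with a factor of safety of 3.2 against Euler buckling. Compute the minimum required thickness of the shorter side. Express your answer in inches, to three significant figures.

Required P_cr = n·P = 3.2 × 5.25 = 16.80 kip
L_e = K·L = 1 × 129 = 129.0 in
Required I = P_cr·L_e²/(π²E) = 1.680×10^4 × 129.0² / (π² × 1.67×10^7) = 1.696 in⁴
Rectangle, weak axis: I_min = h·b³/12 with h = 6.52 in fixed  ⇒  b = (12I/h)^(1/3) = 1.46 in

b ≈ 1.46 in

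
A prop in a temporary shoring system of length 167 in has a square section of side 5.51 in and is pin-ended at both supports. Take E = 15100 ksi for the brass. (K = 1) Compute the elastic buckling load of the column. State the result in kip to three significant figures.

I = a⁴/12 = 5.51⁴/12 = 76.81 in⁴
Effective length L_e = K·L = 1 × 167 = 167.0 in
P_cr = π²EI / L_e² = π² × 15100×10³ × 76.81 / 167.0² = 4.105×10^5 lb

P_cr ≈ 410 kip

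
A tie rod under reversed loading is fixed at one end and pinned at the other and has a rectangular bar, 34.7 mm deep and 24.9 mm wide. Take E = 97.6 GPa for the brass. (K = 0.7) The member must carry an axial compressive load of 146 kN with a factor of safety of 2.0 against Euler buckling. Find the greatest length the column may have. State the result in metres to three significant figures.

Buckling occurs about the weak axis: I_min = h·b³/12 with b = 24.9 mm (the shorter side).
I_min = 34.7×24.9³/12 = 4.464×10^4 mm⁴
I = 4.464×10^-8 m⁴
Required critical load P_cr = n·P = 2.0 × 146 = 292.0 kN = 2.920×10^5 N
From P_cr = π²EI/(K·L)²:  L = (1/K)·√(π²EI/P_cr) = (1/0.7)·√(π²×9.76×10^10×4.464×10^-8/2.920×10^5)
L = 0.548 m

L_max ≈ 0.548 m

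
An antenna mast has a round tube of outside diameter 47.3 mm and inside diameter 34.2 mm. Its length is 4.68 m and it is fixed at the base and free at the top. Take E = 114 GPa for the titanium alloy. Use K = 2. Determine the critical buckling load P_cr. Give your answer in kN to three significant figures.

P_cr ≈ 2.29 kN

d_o = 47.3 mm, d_i = 34.2 mm
I = π(d_o⁴ − d_i⁴)/64 = π(47.3⁴ − 34.20⁴)/64 = 1.786×10^5 mm⁴
I = 1.786×10^5 mm⁴ = 1.786×10^-7 m⁴
Effective length L_e = K·L = 2 × 4.68 = 9.360 m
P_cr = π²EI / L_e² = π² × 114×10⁹ × 1.786×10^-7 / 9.360² = 2.293×10^3 N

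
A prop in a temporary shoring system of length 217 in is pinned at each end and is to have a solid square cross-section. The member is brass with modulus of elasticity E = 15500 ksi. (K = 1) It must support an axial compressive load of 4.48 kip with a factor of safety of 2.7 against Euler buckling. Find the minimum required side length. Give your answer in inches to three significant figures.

Required P_cr = n·P = 2.7 × 4.48 = 12.10 kip
L_e = K·L = 1 × 217 = 217.0 in
Required I = P_cr·L_e²/(π²E) = 1.210×10^4 × 217.0² / (π² × 1.55×10^7) = 3.723 in⁴
Solid square: I = a⁴/12  ⇒  a = (12I)^(1/4) = (12×3.723)^(1/4) = 2.59 in

a ≈ 2.59 in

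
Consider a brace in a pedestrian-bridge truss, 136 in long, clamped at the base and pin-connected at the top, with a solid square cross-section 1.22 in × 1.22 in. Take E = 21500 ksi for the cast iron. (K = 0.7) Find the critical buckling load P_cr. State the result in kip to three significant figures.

P_cr ≈ 4.32 kip

I = a⁴/12 = 1.22⁴/12 = 0.1846 in⁴
Effective length L_e = K·L = 0.7 × 136 = 95.20 in
P_cr = π²EI / L_e² = π² × 21500×10³ × 0.1846 / 95.20² = 4.322×10^3 lb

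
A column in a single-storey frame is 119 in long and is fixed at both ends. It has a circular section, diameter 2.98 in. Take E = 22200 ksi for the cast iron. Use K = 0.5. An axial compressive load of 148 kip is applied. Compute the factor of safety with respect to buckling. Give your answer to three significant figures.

I = πd⁴/64 = π×2.98⁴/64 = 3.871 in⁴
Effective length L_e = K·L = 0.5 × 119 = 59.50 in
P_cr = π²EI / L_e² = π² × 22200×10³ × 3.871 / 59.50² = 2.396×10^5 lb
Factor of safety n = P_cr / P = 239.58 / 148 = 1.62

n ≈ 1.62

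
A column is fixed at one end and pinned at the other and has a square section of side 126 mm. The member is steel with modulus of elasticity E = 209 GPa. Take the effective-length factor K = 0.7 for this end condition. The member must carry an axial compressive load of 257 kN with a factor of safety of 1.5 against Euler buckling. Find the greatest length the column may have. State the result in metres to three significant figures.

L_max ≈ 15.1 m

I = a⁴/12 = 126⁴/12 = 2.100×10^7 mm⁴
I = 2.100×10^-5 m⁴
Required critical load P_cr = n·P = 1.5 × 257 = 385.5 kN = 3.855×10^5 N
From P_cr = π²EI/(K·L)²:  L = (1/K)·√(π²EI/P_cr) = (1/0.7)·√(π²×2.09×10^11×2.100×10^-5/3.855×10^5)
L = 15.1 m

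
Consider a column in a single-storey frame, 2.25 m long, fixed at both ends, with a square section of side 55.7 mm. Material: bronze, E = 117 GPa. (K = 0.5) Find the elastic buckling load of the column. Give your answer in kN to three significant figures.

P_cr ≈ 732 kN

I = a⁴/12 = 55.7⁴/12 = 8.021×10^5 mm⁴
I = 8.021×10^5 mm⁴ = 8.021×10^-7 m⁴
Effective length L_e = K·L = 0.5 × 2.25 = 1.125 m
P_cr = π²EI / L_e² = π² × 117×10⁹ × 8.021×10^-7 / 1.125² = 7.318×10^5 N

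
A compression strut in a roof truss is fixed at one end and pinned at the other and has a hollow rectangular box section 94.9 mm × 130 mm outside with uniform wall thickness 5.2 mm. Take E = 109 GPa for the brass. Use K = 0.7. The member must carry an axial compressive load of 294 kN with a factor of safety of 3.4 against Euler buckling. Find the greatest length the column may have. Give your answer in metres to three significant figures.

L_max ≈ 2.67 m

Inner dimensions: h_i = 130 − 2×5.2 = 119.6 mm, b_i = 94.9 − 2×5.2 = 84.50 mm
Weak-axis I_min = (h_o·b_o³ − h_i·b_i³)/12 with b_o = 94.9, b_i = 84.50 mm (shorter outer/inner sides).
I_min = (130×94.9³ − 119.6×84.50³)/12 = 3.246×10^6 mm⁴
I = 3.246×10^-6 m⁴
Required critical load P_cr = n·P = 3.4 × 294 = 999.6 kN = 9.996×10^5 N
From P_cr = π²EI/(K·L)²:  L = (1/K)·√(π²EI/P_cr) = (1/0.7)·√(π²×1.09×10^11×3.246×10^-6/9.996×10^5)
L = 2.67 m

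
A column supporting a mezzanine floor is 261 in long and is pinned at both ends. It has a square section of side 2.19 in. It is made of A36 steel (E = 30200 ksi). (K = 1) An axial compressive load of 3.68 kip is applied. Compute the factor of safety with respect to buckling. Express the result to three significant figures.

n ≈ 2.28

I = a⁴/12 = 2.19⁴/12 = 1.917 in⁴
Effective length L_e = K·L = 1 × 261 = 261.0 in
P_cr = π²EI / L_e² = π² × 30200×10³ × 1.917 / 261.0² = 8.387×10^3 lb
Factor of safety n = P_cr / P = 8.3873 / 3.68 = 2.28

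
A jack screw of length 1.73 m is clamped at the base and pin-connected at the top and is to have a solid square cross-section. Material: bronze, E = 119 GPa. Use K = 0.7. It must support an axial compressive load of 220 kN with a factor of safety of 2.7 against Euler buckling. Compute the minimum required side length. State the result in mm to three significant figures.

a ≈ 54.6 mm

Required P_cr = n·P = 2.7 × 220 = 594.0 kN
L_e = K·L = 0.7 × 1.73 = 1.211 m
Required I = P_cr·L_e²/(π²E) = 5.940×10^5 × 1.211² / (π² × 1.19×10^11) = 7.417×10^-7 m⁴
I_req = 7.417×10^5 mm⁴
Solid square: I = a⁴/12  ⇒  a = (12I)^(1/4) = (12×7.417×10^5)^(1/4) = 54.6 mm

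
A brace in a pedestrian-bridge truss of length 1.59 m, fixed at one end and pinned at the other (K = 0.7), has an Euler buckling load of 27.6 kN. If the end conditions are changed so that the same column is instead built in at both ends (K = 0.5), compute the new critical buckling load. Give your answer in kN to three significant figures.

P_cr ≈ 54.1 kN

P_cr ∝ 1/K², so P_cr,new = P_cr,old × (K_old/K_new)² = 27.6 × (0.7/0.5)²
= 27.6 × 1.960 = 54.1 kN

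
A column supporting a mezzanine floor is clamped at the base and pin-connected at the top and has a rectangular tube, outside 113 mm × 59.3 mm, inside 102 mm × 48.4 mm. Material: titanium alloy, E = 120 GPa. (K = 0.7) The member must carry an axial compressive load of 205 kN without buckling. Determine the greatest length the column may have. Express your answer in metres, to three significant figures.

L_max ≈ 3.43 m

Weak-axis I_min = (h_o·b_o³ − h_i·b_i³)/12 with b_o = 59.3, b_i = 48.40 mm (shorter outer/inner sides).
I_min = (113×59.3³ − 102.0×48.40³)/12 = 9.999×10^5 mm⁴
I = 9.999×10^-7 m⁴
At the buckling limit P_cr = P = 2.050×10^5 N
From P_cr = π²EI/(K·L)²:  L = (1/K)·√(π²EI/P_cr) = (1/0.7)·√(π²×1.20×10^11×9.999×10^-7/2.050×10^5)
L = 3.43 m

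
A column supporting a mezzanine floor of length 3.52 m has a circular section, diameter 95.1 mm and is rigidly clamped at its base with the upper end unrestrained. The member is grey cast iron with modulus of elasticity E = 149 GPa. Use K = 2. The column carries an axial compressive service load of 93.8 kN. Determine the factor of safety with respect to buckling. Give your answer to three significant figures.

I = πd⁴/64 = π×95.1⁴/64 = 4.015×10^6 mm⁴
I = 4.015×10^6 mm⁴ = 4.015×10^-6 m⁴
Effective length L_e = K·L = 2 × 3.52 = 7.040 m
P_cr = π²EI / L_e² = π² × 149×10⁹ × 4.015×10^-6 / 7.040² = 1.191×10^5 N
Factor of safety n = P_cr / P = 119.13 / 93.8 = 1.27

n ≈ 1.27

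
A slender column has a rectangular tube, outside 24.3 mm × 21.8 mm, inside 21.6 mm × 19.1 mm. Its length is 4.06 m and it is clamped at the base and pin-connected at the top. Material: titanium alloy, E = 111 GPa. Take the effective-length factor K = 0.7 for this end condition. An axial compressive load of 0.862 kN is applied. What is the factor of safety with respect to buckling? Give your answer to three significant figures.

Weak-axis I_min = (h_o·b_o³ − h_i·b_i³)/12 with b_o = 21.8, b_i = 19.10 mm (shorter outer/inner sides).
I_min = (24.3×21.8³ − 21.60×19.10³)/12 = 8.437×10^3 mm⁴
I = 8.437×10^3 mm⁴ = 8.437×10^-9 m⁴
Effective length L_e = K·L = 0.7 × 4.06 = 2.842 m
P_cr = π²EI / L_e² = π² × 111×10⁹ × 8.437×10^-9 / 2.842² = 1.144×10^3 N
Factor of safety n = P_cr / P = 1.1444 / 0.862 = 1.33

n ≈ 1.33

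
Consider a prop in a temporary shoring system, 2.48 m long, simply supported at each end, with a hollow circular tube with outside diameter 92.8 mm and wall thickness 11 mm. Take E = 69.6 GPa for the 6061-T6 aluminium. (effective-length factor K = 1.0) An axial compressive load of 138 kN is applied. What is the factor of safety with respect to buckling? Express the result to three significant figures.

n ≈ 1.95

Inner diameter d_i = 92.8 − 2×11 = 70.80 mm
I = π(d_o⁴ − d_i⁴)/64 = π(92.8⁴ − 70.80⁴)/64 = 2.407×10^6 mm⁴
I = 2.407×10^6 mm⁴ = 2.407×10^-6 m⁴
Effective length L_e = K·L = 1 × 2.48 = 2.480 m
P_cr = π²EI / L_e² = π² × 69.6×10⁹ × 2.407×10^-6 / 2.480² = 2.688×10^5 N
Factor of safety n = P_cr / P = 268.84 / 138 = 1.95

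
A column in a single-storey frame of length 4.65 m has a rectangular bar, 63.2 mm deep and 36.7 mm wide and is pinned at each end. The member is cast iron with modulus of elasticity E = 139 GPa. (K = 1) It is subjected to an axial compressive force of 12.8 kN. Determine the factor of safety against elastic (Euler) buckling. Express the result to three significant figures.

Buckling occurs about the weak axis: I_min = h·b³/12 with b = 36.7 mm (the shorter side).
I_min = 63.2×36.7³/12 = 2.603×10^5 mm⁴
I = 2.603×10^5 mm⁴ = 2.603×10^-7 m⁴
Effective length L_e = K·L = 1 × 4.65 = 4.650 m
P_cr = π²EI / L_e² = π² × 139×10⁹ × 2.603×10^-7 / 4.650² = 1.652×10^4 N
Factor of safety n = P_cr / P = 16.517 / 12.8 = 1.29

n ≈ 1.29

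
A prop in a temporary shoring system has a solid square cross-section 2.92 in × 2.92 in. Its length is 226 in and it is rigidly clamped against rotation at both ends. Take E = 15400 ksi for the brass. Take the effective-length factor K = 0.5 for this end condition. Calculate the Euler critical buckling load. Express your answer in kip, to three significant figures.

I = a⁴/12 = 2.92⁴/12 = 6.058 in⁴
Effective length L_e = K·L = 0.5 × 226 = 113.0 in
P_cr = π²EI / L_e² = π² × 15400×10³ × 6.058 / 113.0² = 7.211×10^4 lb

P_cr ≈ 72.1 kip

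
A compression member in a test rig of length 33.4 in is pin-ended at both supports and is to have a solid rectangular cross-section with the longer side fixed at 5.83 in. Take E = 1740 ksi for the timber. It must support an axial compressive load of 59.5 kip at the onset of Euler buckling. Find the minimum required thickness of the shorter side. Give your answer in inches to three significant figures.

b ≈ 2.00 in

L_e = K·L = 1 × 33.4 = 33.40 in
Required I = P_cr·L_e²/(π²E) = 5.950×10^4 × 33.40² / (π² × 1.74×10^6) = 3.865 in⁴
Rectangle, weak axis: I_min = h·b³/12 with h = 5.83 in fixed  ⇒  b = (12I/h)^(1/3) = 2.00 in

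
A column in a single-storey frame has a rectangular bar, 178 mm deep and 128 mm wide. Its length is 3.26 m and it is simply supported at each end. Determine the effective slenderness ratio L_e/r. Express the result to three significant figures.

Buckling occurs about the weak axis: I_min = h·b³/12 with b = 128 mm (the shorter side).
I_min = 178×128³/12 = 3.111×10^7 mm⁴
A = 2.278×10^4 mm²;  r_min = √(I/A) = √(3.111×10^7/2.278×10^4) = 36.95 mm
L_e = K·L = 1 × 3.26 m = 3.260 m = 3260.0 mm
λ = L_e / r_min = 3260.0 / 36.95 = 88.2

λ ≈ 88.2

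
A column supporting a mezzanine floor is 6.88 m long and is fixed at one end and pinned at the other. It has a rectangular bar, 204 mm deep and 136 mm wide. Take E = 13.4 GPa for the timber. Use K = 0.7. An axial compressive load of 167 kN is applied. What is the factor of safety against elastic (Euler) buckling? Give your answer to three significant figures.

Buckling occurs about the weak axis: I_min = h·b³/12 with b = 136 mm (the shorter side).
I_min = 204×136³/12 = 4.276×10^7 mm⁴
I = 4.276×10^7 mm⁴ = 4.276×10^-5 m⁴
Effective length L_e = K·L = 0.7 × 6.88 = 4.816 m
P_cr = π²EI / L_e² = π² × 13.4×10⁹ × 4.276×10^-5 / 4.816² = 2.438×10^5 N
Factor of safety n = P_cr / P = 243.84 / 167 = 1.46

n ≈ 1.46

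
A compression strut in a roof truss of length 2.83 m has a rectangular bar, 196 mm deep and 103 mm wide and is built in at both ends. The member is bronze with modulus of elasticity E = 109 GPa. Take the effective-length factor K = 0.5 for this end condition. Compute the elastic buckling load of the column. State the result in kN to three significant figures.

P_cr ≈ 9590 kN

Buckling occurs about the weak axis: I_min = h·b³/12 with b = 103 mm (the shorter side).
I_min = 196×103³/12 = 1.785×10^7 mm⁴
I = 1.785×10^7 mm⁴ = 1.785×10^-5 m⁴
Effective length L_e = K·L = 0.5 × 2.83 = 1.415 m
P_cr = π²EI / L_e² = π² × 109×10⁹ × 1.785×10^-5 / 1.415² = 9.590×10^6 N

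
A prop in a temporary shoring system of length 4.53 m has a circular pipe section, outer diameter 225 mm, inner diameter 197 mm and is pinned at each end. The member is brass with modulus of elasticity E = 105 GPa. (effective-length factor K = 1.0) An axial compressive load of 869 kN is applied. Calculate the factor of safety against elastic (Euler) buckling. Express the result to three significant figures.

n ≈ 3.01

d_o = 225 mm, d_i = 197 mm
I = π(d_o⁴ − d_i⁴)/64 = π(225⁴ − 197.0⁴)/64 = 5.187×10^7 mm⁴
I = 5.187×10^7 mm⁴ = 5.187×10^-5 m⁴
Effective length L_e = K·L = 1 × 4.53 = 4.530 m
P_cr = π²EI / L_e² = π² × 105×10⁹ × 5.187×10^-5 / 4.530² = 2.620×10^6 N
Factor of safety n = P_cr / P = 2619.6 / 869 = 3.01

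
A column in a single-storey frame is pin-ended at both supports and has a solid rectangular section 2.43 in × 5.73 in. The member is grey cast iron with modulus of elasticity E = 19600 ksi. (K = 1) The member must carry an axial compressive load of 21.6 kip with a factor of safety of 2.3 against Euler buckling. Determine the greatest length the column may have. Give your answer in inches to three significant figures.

Buckling occurs about the weak axis: I_min = h·b³/12 with b = 2.43 in (the shorter side).
I_min = 5.73×2.43³/12 = 6.852 in⁴
Required critical load P_cr = n·P = 2.3 × 21.6 = 49.68 kip = 4.968×10^4 lb
From P_cr = π²EI/(K·L)²:  L = (1/K)·√(π²EI/P_cr) = (1/1)·√(π²×1.96×10^7×6.852/4.968×10^4)
L = 163 in

L_max ≈ 163 in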